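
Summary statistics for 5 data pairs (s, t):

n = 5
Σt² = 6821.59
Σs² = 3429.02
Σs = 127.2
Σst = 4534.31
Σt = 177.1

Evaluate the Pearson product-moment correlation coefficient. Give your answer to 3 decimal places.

r = (nΣst − ΣsΣt) / √[(nΣs² − (Σs)²)(nΣt² − (Σt)²)]
Numerator: 5×4534.31 − 127.2×177.1 = 144.43
Denominator: √[(17145.1 − 16179.84)(34107.95 − 31364.41)] = √[965.26 × 2743.54] = 1627.3381
r = 144.43 / 1627.3381 ≈ 0.089

0.089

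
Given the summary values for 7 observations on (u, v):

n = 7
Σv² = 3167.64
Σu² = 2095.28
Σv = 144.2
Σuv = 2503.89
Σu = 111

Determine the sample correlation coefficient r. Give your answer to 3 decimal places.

0.845

r = (nΣuv − ΣuΣv) / √[(nΣu² − (Σu)²)(nΣv² − (Σv)²)]
Numerator: 7×2503.89 − 111×144.2 = 1521.03
Denominator: √[(14666.96 − 12321)(22173.48 − 20793.64)] = √[2345.96 × 1379.84] = 1799.1802
r = 1521.03 / 1799.1802 ≈ 0.845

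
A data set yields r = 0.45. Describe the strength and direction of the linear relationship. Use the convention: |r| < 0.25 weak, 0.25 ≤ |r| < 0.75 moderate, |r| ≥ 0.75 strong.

moderate positive

r = 0.45 > 0 so the relationship is positive.
|r| = 0.45, which falls in the moderate range.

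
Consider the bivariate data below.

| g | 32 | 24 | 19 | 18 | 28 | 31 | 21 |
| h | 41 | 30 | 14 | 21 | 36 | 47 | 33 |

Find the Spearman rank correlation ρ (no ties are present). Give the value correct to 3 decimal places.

Rank g: 7, 4, 2, 1, 5, 6, 3
Rank h: 6, 3, 1, 2, 5, 7, 4
d = rank(g) − rank(h): 1, 1, 1, -1, 0, -1, -1; Σd² = 6
ρ = 1 − 6Σd² / [n(n²−1)] = 1 − 6×6 / (7×48) = 1 − 36/336 ≈ 0.893

0.893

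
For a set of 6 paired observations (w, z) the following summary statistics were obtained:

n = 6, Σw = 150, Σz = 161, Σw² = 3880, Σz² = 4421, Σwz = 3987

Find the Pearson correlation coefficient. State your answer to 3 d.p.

-0.332

r = (nΣwz − ΣwΣz) / √[(nΣw² − (Σw)²)(nΣz² − (Σz)²)]
Numerator: 6×3987 − 150×161 = -228
Denominator: √[(23280 − 22500)(26526 − 25921)] = √[780 × 605] = 686.9498
r = -228 / 686.9498 ≈ -0.332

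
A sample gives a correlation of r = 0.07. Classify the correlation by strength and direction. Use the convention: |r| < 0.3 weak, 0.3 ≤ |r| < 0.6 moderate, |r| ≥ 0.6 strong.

weak positive

r = 0.07 > 0 so the relationship is positive.
|r| = 0.07, which falls in the weak range.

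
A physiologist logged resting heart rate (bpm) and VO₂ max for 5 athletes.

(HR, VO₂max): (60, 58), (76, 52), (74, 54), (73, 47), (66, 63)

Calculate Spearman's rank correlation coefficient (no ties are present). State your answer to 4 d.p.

Rank HR: 1, 5, 4, 3, 2
Rank VO₂max: 4, 2, 3, 1, 5
d = rank(HR) − rank(VO₂max): -3, 3, 1, 2, -3; Σd² = 32
ρ = 1 − 6Σd² / [n(n²−1)] = 1 − 6×32 / (5×24) = 1 − 192/120 ≈ -0.6000

-0.6000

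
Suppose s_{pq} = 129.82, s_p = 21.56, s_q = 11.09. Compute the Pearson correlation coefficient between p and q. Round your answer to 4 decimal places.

r = Cov(p,q) / (s_p · s_q) = 129.82 / (21.56 × 11.09)
  = 129.82 / 239.1004 ≈ 0.5430

0.5430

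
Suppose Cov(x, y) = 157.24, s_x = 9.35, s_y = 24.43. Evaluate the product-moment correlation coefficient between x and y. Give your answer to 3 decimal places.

0.688

r = Cov(x,y) / (s_x · s_y) = 157.24 / (9.35 × 24.43)
  = 157.24 / 228.4205 ≈ 0.688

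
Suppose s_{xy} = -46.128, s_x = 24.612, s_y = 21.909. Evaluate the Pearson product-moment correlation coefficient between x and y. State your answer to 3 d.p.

-0.086

r = Cov(x,y) / (s_x · s_y) = -46.128 / (24.612 × 21.909)
  = -46.128 / 539.2243 ≈ -0.086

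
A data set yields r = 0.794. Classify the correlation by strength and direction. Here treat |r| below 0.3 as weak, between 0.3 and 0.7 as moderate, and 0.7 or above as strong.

strong positive

r = 0.794 > 0 so the relationship is positive.
|r| = 0.794, which falls in the strong range.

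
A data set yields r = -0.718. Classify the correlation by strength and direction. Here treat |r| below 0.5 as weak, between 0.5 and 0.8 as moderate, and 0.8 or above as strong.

moderate negative

r = -0.718 < 0 so the relationship is negative.
|r| = 0.718, which falls in the moderate range.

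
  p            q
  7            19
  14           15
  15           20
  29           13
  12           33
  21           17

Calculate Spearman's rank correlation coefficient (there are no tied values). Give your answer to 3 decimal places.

Rank p: 1, 3, 4, 6, 2, 5
Rank q: 4, 2, 5, 1, 6, 3
d = rank(p) − rank(q): -3, 1, -1, 5, -4, 2; Σd² = 56
ρ = 1 − 6Σd² / [n(n²−1)] = 1 − 6×56 / (6×35) = 1 − 336/210 ≈ -0.600

-0.600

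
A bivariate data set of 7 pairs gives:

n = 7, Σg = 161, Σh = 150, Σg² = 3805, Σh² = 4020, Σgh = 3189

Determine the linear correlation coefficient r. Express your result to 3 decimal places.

r = (nΣgh − ΣgΣh) / √[(nΣg² − (Σg)²)(nΣh² − (Σh)²)]
Numerator: 7×3189 − 161×150 = -1827
Denominator: √[(26635 − 25921)(28140 − 22500)] = √[714 × 5640] = 2006.7287
r = -1827 / 2006.7287 ≈ -0.910

-0.910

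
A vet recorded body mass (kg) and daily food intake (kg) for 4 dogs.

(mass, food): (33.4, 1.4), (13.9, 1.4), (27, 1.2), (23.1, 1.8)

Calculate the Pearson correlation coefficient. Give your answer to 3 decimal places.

n = 4, Σx = 97.4, Σy = 5.8, Σx² = 2571.38, Σy² = 8.6, Σxy = 140.2
nΣxy − ΣxΣy = 560.8 − 564.92 = -4.12
nΣx² − (Σx)² = 10285.52 − 9486.76 = 798.76; nΣy² − (Σy)² = 34.4 − 33.64 = 0.76
r = -4.12 / √(798.76 × 0.76) = -4.12 / 24.6385 ≈ -0.167

-0.167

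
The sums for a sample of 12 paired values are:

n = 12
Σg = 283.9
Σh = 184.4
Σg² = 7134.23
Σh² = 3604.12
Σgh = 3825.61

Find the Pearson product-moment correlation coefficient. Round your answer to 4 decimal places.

-0.9466

r = (nΣgh − ΣgΣh) / √[(nΣg² − (Σg)²)(nΣh² − (Σh)²)]
Numerator: 12×3825.61 − 283.9×184.4 = -6443.84
Denominator: √[(85610.76 − 80599.21)(43249.44 − 34003.36)] = √[5011.55 × 9246.08] = 6807.1427
r = -6443.84 / 6807.1427 ≈ -0.9466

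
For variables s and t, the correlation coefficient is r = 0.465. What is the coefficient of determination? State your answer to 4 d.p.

r² = (0.465)² = 0.2162

0.2162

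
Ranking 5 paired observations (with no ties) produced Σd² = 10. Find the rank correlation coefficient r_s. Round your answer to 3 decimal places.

ρ = 1 − 6Σd² / [n(n²−1)] = 1 − 6×10 / (5×24)
  = 1 − 60/120 = 1 − 0.5000 ≈ 0.500

0.500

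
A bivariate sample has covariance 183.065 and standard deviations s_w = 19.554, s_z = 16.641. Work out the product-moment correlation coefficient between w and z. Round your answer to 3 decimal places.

r = Cov(w,z) / (s_w · s_z) = 183.065 / (19.554 × 16.641)
  = 183.065 / 325.3981 ≈ 0.563

0.563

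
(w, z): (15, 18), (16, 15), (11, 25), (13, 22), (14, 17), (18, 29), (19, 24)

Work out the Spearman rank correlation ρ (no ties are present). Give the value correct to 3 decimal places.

0.071

Rank w: 4, 5, 1, 2, 3, 6, 7
Rank z: 3, 1, 6, 4, 2, 7, 5
d = rank(w) − rank(z): 1, 4, -5, -2, 1, -1, 2; Σd² = 52
ρ = 1 − 6Σd² / [n(n²−1)] = 1 − 6×52 / (7×48) = 1 − 312/336 ≈ 0.071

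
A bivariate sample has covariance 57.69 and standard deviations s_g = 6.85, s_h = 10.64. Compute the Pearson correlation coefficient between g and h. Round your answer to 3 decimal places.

r = Cov(g,h) / (s_g · s_h) = 57.69 / (6.85 × 10.64)
  = 57.69 / 72.8840 ≈ 0.792

0.792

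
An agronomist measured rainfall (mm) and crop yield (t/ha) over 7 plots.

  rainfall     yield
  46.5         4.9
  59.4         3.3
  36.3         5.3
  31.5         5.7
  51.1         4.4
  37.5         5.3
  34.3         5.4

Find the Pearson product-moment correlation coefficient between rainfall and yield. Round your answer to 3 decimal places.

-0.970

n = 7, Σx = 296.6, Σy = 34.3, Σx² = 13194.5, Σy² = 172.09, Σxy = 1404.62
nΣxy − ΣxΣy = 9832.34 − 10173.38 = -341.04
nΣx² − (Σx)² = 92361.5 − 87971.56 = 4389.94; nΣy² − (Σy)² = 1204.63 − 1176.49 = 28.14
r = -341.04 / √(4389.94 × 28.14) = -341.04 / 351.4725 ≈ -0.970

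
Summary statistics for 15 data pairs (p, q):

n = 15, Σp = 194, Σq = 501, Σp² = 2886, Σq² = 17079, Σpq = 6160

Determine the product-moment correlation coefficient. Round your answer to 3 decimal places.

-0.885

r = (nΣpq − ΣpΣq) / √[(nΣp² − (Σp)²)(nΣq² − (Σq)²)]
Numerator: 15×6160 − 194×501 = -4794
Denominator: √[(43290 − 37636)(256185 − 251001)] = √[5654 × 5184] = 5413.9021
r = -4794 / 5413.9021 ≈ -0.885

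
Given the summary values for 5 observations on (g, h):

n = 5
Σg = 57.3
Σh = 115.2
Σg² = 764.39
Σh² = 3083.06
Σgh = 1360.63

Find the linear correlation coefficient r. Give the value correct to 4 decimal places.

0.1881

r = (nΣgh − ΣgΣh) / √[(nΣg² − (Σg)²)(nΣh² − (Σh)²)]
Numerator: 5×1360.63 − 57.3×115.2 = 202.19
Denominator: √[(3821.95 − 3283.29)(15415.3 − 13271.04)] = √[538.66 × 2144.26] = 1074.7219
r = 202.19 / 1074.7219 ≈ 0.1881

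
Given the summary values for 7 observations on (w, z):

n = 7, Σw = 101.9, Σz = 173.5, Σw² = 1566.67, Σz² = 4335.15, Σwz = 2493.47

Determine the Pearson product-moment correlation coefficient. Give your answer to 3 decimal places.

-0.598

r = (nΣwz − ΣwΣz) / √[(nΣw² − (Σw)²)(nΣz² − (Σz)²)]
Numerator: 7×2493.47 − 101.9×173.5 = -225.36
Denominator: √[(10966.69 − 10383.61)(30346.05 − 30102.25)] = √[583.08 × 243.8] = 377.0344
r = -225.36 / 377.0344 ≈ -0.598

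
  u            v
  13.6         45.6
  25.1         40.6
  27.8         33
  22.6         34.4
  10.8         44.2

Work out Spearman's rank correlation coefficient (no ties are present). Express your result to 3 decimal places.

Rank u: 2, 4, 5, 3, 1
Rank v: 5, 3, 1, 2, 4
d = rank(u) − rank(v): -3, 1, 4, 1, -3; Σd² = 36
ρ = 1 − 6Σd² / [n(n²−1)] = 1 − 6×36 / (5×24) = 1 − 216/120 ≈ -0.800

-0.800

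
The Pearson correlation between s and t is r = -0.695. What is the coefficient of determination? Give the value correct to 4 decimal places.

r² = (-0.695)² = 0.4830

0.4830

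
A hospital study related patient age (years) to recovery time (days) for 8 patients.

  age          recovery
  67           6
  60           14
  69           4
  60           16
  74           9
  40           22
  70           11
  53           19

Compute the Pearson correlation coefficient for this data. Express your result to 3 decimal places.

n = 8, Σx = 493, Σy = 101, Σx² = 31235, Σy² = 1551, Σxy = 5801
nΣxy − ΣxΣy = 46408 − 49793 = -3385
nΣx² − (Σx)² = 249880 − 243049 = 6831; nΣy² − (Σy)² = 12408 − 10201 = 2207
r = -3385 / √(6831 × 2207) = -3385 / 3882.7847 ≈ -0.872

-0.872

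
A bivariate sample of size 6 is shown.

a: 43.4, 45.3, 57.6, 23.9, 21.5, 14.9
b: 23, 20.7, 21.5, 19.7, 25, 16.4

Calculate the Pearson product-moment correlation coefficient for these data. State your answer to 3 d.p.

n = 6, Σa = 206.6, Σb = 126.3, Σa² = 8508.88, Σb² = 2701.79, Σab = 4427
nΣab − ΣaΣb = 26562 − 26093.58 = 468.42
nΣa² − (Σa)² = 51053.28 − 42683.56 = 8369.72; nΣb² − (Σb)² = 16210.74 − 15951.69 = 259.05
r = 468.42 / √(8369.72 × 259.05) = 468.42 / 1472.4727 ≈ 0.318

0.318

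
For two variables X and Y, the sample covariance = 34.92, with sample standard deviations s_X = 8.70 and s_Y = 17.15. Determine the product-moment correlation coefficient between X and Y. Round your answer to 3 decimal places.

0.234

r = Cov(X,Y) / (s_X · s_Y) = 34.92 / (8.70 × 17.15)
  = 34.92 / 149.2050 ≈ 0.234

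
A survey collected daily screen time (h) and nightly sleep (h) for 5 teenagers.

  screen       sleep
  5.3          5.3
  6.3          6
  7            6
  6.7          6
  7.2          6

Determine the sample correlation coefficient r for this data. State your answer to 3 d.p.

n = 5, Σx = 32.5, Σy = 29.3, Σx² = 213.51, Σy² = 172.09, Σxy = 191.29
nΣxy − ΣxΣy = 956.45 − 952.25 = 4.2
nΣx² − (Σx)² = 1067.55 − 1056.25 = 11.3; nΣy² − (Σy)² = 860.45 − 858.49 = 1.96
r = 4.2 / √(11.3 × 1.96) = 4.2 / 4.7062 ≈ 0.892

0.892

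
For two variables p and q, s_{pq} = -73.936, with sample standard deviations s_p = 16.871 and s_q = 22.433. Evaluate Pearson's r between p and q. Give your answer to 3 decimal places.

-0.195

r = Cov(p,q) / (s_p · s_q) = -73.936 / (16.871 × 22.433)
  = -73.936 / 378.4671 ≈ -0.195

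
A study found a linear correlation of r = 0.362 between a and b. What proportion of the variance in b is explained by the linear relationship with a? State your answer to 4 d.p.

r² = (0.362)² = 0.1310

0.1310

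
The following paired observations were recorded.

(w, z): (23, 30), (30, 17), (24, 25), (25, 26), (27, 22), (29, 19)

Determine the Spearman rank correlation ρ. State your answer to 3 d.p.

Rank w: 1, 6, 2, 3, 4, 5
Rank z: 6, 1, 4, 5, 3, 2
d = rank(w) − rank(z): -5, 5, -2, -2, 1, 3; Σd² = 68
ρ = 1 − 6Σd² / [n(n²−1)] = 1 − 6×68 / (6×35) = 1 − 408/210 ≈ -0.943

-0.943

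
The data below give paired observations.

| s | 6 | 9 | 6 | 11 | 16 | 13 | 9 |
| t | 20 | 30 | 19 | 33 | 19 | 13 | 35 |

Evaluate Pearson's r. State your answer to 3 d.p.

n = 7, Σs = 70, Σt = 169, Σs² = 780, Σt² = 4505, Σst = 1655
nΣst − ΣsΣt = 11585 − 11830 = -245
nΣs² − (Σs)² = 5460 − 4900 = 560; nΣt² − (Σt)² = 31535 − 28561 = 2974
r = -245 / √(560 × 2974) = -245 / 1290.5193 ≈ -0.190

-0.190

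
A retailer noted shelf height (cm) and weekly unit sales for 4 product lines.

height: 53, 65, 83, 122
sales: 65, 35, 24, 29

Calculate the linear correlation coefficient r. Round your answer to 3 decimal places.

n = 4, Σx = 323, Σy = 153, Σx² = 28807, Σy² = 6867, Σxy = 11250
nΣxy − ΣxΣy = 45000 − 49419 = -4419
nΣx² − (Σx)² = 115228 − 104329 = 10899; nΣy² − (Σy)² = 27468 − 23409 = 4059
r = -4419 / √(10899 × 4059) = -4419 / 6651.2436 ≈ -0.664

-0.664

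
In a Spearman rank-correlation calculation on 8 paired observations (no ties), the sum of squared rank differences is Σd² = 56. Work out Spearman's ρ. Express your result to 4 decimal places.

ρ = 1 − 6Σd² / [n(n²−1)] = 1 − 6×56 / (8×63)
  = 1 − 336/504 = 1 − 0.66667 ≈ 0.3333

0.3333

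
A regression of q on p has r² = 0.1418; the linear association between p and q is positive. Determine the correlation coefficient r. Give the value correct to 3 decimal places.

|r| = √0.1418 = 0.377
The association is positive, so r = 0.377.

0.377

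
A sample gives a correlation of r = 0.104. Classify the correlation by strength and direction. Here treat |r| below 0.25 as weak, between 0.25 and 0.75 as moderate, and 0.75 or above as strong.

weak positive

r = 0.104 > 0 so the relationship is positive.
|r| = 0.104, which falls in the weak range.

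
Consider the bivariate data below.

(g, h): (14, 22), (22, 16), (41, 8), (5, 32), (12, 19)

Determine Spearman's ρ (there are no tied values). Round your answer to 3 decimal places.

-0.900

Rank g: 3, 4, 5, 1, 2
Rank h: 4, 2, 1, 5, 3
d = rank(g) − rank(h): -1, 2, 4, -4, -1; Σd² = 38
ρ = 1 − 6Σd² / [n(n²−1)] = 1 − 6×38 / (5×24) = 1 − 228/120 ≈ -0.900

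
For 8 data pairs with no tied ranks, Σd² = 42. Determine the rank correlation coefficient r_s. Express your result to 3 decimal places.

0.500

ρ = 1 − 6Σd² / [n(n²−1)] = 1 − 6×42 / (8×63)
  = 1 − 252/504 = 1 − 0.5000 ≈ 0.500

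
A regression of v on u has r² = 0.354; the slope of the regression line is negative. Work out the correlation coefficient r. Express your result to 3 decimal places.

|r| = √0.354 = 0.595
The association is negative, so r = −0.595.

-0.595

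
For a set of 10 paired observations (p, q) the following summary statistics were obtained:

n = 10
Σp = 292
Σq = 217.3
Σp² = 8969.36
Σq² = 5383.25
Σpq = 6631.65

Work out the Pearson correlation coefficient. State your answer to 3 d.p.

r = (nΣpq − ΣpΣq) / √[(nΣp² − (Σp)²)(nΣq² − (Σq)²)]
Numerator: 10×6631.65 − 292×217.3 = 2864.9
Denominator: √[(89693.6 − 85264)(53832.5 − 47219.29)] = √[4429.6 × 6613.21] = 5412.3816
r = 2864.9 / 5412.3816 ≈ 0.529

0.529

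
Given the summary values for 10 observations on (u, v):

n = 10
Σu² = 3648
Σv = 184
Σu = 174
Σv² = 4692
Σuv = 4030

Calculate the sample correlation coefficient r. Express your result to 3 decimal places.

r = (nΣuv − ΣuΣv) / √[(nΣu² − (Σu)²)(nΣv² − (Σv)²)]
Numerator: 10×4030 − 174×184 = 8284
Denominator: √[(36480 − 30276)(46920 − 33856)] = √[6204 × 13064] = 9002.7249
r = 8284 / 9002.7249 ≈ 0.920

0.920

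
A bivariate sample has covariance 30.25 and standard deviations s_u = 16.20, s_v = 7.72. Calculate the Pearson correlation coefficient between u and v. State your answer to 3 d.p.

0.242

r = Cov(u,v) / (s_u · s_v) = 30.25 / (16.20 × 7.72)
  = 30.25 / 125.0640 ≈ 0.242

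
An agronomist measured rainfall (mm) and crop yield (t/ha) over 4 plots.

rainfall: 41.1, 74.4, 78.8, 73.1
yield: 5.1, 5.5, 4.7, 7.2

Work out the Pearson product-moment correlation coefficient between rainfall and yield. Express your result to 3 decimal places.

n = 4, Σx = 267.4, Σy = 22.5, Σx² = 18777.62, Σy² = 130.19, Σxy = 1515.49
nΣxy − ΣxΣy = 6061.96 − 6016.5 = 45.46
nΣx² − (Σx)² = 75110.48 − 71502.76 = 3607.72; nΣy² − (Σy)² = 520.76 − 506.25 = 14.51
r = 45.46 / √(3607.72 × 14.51) = 45.46 / 228.7969 ≈ 0.199

0.199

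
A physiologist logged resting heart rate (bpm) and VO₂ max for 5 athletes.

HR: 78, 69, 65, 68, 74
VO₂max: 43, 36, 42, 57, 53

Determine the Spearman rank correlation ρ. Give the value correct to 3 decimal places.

Rank HR: 5, 3, 1, 2, 4
Rank VO₂max: 3, 1, 2, 5, 4
d = rank(HR) − rank(VO₂max): 2, 2, -1, -3, 0; Σd² = 18
ρ = 1 − 6Σd² / [n(n²−1)] = 1 − 6×18 / (5×24) = 1 − 108/120 ≈ 0.100

0.100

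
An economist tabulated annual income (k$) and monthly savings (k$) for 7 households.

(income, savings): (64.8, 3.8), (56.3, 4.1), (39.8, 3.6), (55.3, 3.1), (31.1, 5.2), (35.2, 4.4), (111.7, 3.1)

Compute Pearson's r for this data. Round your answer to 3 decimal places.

-0.673

n = 7, Σx = 394.2, Σy = 27.3, Σx² = 26694, Σy² = 109.83, Σxy = 1454.65
nΣxy − ΣxΣy = 10182.55 − 10761.66 = -579.11
nΣx² − (Σx)² = 186858 − 155393.64 = 31464.36; nΣy² − (Σy)² = 768.81 − 745.29 = 23.52
r = -579.11 / √(31464.36 × 23.52) = -579.11 / 860.2568 ≈ -0.673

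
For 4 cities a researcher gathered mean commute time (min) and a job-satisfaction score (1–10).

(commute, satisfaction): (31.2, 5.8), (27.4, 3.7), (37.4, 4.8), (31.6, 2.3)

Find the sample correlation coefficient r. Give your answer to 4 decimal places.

n = 4, Σx = 127.6, Σy = 16.6, Σx² = 4121.52, Σy² = 75.66, Σxy = 534.54
nΣxy − ΣxΣy = 2138.16 − 2118.16 = 20
nΣx² − (Σx)² = 16486.08 − 16281.76 = 204.32; nΣy² − (Σy)² = 302.64 − 275.56 = 27.08
r = 20 / √(204.32 × 27.08) = 20 / 74.3840 ≈ 0.2689

0.2689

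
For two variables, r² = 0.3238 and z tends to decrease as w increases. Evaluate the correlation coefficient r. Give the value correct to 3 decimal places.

|r| = √0.3238 = 0.569
The association is negative, so r = −0.569.

-0.569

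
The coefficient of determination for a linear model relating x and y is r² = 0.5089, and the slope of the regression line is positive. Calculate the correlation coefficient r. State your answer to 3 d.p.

0.713

|r| = √0.5089 = 0.713
The association is positive, so r = 0.713.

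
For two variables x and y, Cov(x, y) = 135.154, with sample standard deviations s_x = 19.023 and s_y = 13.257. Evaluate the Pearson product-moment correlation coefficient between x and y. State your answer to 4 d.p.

r = Cov(x,y) / (s_x · s_y) = 135.154 / (19.023 × 13.257)
  = 135.154 / 252.1879 ≈ 0.5359

0.5359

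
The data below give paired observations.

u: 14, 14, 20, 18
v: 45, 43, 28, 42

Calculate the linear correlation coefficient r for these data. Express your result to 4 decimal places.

n = 4, Σu = 66, Σv = 158, Σu² = 1116, Σv² = 6422, Σuv = 2548
nΣuv − ΣuΣv = 10192 − 10428 = -236
nΣu² − (Σu)² = 4464 − 4356 = 108; nΣv² − (Σv)² = 25688 − 24964 = 724
r = -236 / √(108 × 724) = -236 / 279.6283 ≈ -0.8440

-0.8440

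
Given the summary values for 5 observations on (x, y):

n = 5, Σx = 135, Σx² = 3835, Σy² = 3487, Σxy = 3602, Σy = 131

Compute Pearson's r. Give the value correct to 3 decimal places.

0.637

r = (nΣxy − ΣxΣy) / √[(nΣx² − (Σx)²)(nΣy² − (Σy)²)]
Numerator: 5×3602 − 135×131 = 325
Denominator: √[(19175 − 18225)(17435 − 17161)] = √[950 × 274] = 510.1960
r = 325 / 510.1960 ≈ 0.637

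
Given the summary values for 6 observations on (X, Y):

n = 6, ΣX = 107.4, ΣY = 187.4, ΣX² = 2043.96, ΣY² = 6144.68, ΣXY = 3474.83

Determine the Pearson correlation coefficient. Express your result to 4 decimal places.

0.6395

r = (nΣXY − ΣXΣY) / √[(nΣX² − (ΣX)²)(nΣY² − (ΣY)²)]
Numerator: 6×3474.83 − 107.4×187.4 = 722.22
Denominator: √[(12263.76 − 11534.76)(36868.08 − 35118.76)] = √[729 × 1749.32] = 1129.2716
r = 722.22 / 1129.2716 ≈ 0.6395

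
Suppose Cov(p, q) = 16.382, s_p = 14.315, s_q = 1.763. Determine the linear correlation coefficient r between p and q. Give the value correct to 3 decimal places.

0.649

r = Cov(p,q) / (s_p · s_q) = 16.382 / (14.315 × 1.763)
  = 16.382 / 25.2373 ≈ 0.649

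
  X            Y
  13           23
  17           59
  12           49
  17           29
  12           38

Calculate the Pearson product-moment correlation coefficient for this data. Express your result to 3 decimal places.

0.181

n = 5, ΣX = 71, ΣY = 198, ΣX² = 1035, ΣY² = 8696, ΣXY = 2839
nΣXY − ΣXΣY = 14195 − 14058 = 137
nΣX² − (ΣX)² = 5175 − 5041 = 134; nΣY² − (ΣY)² = 43480 − 39204 = 4276
r = 137 / √(134 × 4276) = 137 / 756.9571 ≈ 0.181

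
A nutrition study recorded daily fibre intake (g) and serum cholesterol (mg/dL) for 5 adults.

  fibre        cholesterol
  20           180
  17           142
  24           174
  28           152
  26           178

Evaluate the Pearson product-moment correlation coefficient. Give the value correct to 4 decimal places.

0.2481

n = 5, Σx = 115, Σy = 826, Σx² = 2725, Σy² = 137628, Σxy = 19074
nΣxy − ΣxΣy = 95370 − 94990 = 380
nΣx² − (Σx)² = 13625 − 13225 = 400; nΣy² − (Σy)² = 688140 − 682276 = 5864
r = 380 / √(400 × 5864) = 380 / 1531.5352 ≈ 0.2481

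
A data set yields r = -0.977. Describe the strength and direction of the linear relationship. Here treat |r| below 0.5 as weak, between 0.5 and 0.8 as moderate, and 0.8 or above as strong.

strong negative

r = -0.977 < 0 so the relationship is negative.
|r| = 0.977, which falls in the strong range.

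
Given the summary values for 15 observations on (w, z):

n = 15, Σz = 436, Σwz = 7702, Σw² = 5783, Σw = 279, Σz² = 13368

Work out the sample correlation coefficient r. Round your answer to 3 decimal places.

r = (nΣwz − ΣwΣz) / √[(nΣw² − (Σw)²)(nΣz² − (Σz)²)]
Numerator: 15×7702 − 279×436 = -6114
Denominator: √[(86745 − 77841)(200520 − 190096)] = √[8904 × 10424] = 9634.0695
r = -6114 / 9634.0695 ≈ -0.635

-0.635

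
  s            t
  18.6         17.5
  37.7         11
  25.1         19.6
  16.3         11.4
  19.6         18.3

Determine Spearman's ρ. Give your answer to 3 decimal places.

0.000

Rank s: 2, 5, 4, 1, 3
Rank t: 3, 1, 5, 2, 4
d = rank(s) − rank(t): -1, 4, -1, -1, -1; Σd² = 20
ρ = 1 − 6Σd² / [n(n²−1)] = 1 − 6×20 / (5×24) = 1 − 120/120 ≈ 0.000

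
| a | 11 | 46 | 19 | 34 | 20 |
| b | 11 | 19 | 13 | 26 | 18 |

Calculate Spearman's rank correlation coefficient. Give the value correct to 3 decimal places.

Rank a: 1, 5, 2, 4, 3
Rank b: 1, 4, 2, 5, 3
d = rank(a) − rank(b): 0, 1, 0, -1, 0; Σd² = 2
ρ = 1 − 6Σd² / [n(n²−1)] = 1 − 6×2 / (5×24) = 1 − 12/120 ≈ 0.900

0.900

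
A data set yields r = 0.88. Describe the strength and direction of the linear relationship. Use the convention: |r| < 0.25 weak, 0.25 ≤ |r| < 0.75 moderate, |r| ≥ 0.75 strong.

strong positive

r = 0.88 > 0 so the relationship is positive.
|r| = 0.88, which falls in the strong range.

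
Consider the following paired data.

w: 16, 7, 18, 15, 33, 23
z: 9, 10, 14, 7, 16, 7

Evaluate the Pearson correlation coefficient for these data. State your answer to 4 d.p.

0.5160

n = 6, Σw = 112, Σz = 63, Σw² = 2472, Σz² = 731, Σwz = 1260
nΣwz − ΣwΣz = 7560 − 7056 = 504
nΣw² − (Σw)² = 14832 − 12544 = 2288; nΣz² − (Σz)² = 4386 − 3969 = 417
r = 504 / √(2288 × 417) = 504 / 976.7784 ≈ 0.5160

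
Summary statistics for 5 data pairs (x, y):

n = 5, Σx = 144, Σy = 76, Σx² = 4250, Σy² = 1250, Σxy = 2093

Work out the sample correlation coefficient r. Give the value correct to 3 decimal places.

-0.970

r = (nΣxy − ΣxΣy) / √[(nΣx² − (Σx)²)(nΣy² − (Σy)²)]
Numerator: 5×2093 − 144×76 = -479
Denominator: √[(21250 − 20736)(6250 − 5776)] = √[514 × 474] = 493.5950
r = -479 / 493.5950 ≈ -0.970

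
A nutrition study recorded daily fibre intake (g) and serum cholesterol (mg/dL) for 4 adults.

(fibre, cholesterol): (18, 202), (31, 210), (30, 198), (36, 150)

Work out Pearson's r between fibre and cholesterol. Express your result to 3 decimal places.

n = 4, Σx = 115, Σy = 760, Σx² = 3481, Σy² = 146608, Σxy = 21486
nΣxy − ΣxΣy = 85944 − 87400 = -1456
nΣx² − (Σx)² = 13924 − 13225 = 699; nΣy² − (Σy)² = 586432 − 577600 = 8832
r = -1456 / √(699 × 8832) = -1456 / 2484.6666 ≈ -0.586

-0.586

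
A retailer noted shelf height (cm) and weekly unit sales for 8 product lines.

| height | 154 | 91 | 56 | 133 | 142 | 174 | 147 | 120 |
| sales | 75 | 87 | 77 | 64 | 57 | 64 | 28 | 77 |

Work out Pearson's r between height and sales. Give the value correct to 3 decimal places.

-0.495

n = 8, Σx = 1017, Σy = 529, Σx² = 139271, Σy² = 37277, Σxy = 64877
nΣxy − ΣxΣy = 519016 − 537993 = -18977
nΣx² − (Σx)² = 1114168 − 1034289 = 79879; nΣy² − (Σy)² = 298216 − 279841 = 18375
r = -18977 / √(79879 × 18375) = -18977 / 38311.5730 ≈ -0.495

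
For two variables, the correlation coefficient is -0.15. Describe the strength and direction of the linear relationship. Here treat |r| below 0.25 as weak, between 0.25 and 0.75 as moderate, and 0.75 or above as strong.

r = -0.15 < 0 so the relationship is negative.
|r| = 0.15, which falls in the weak range.

weak negative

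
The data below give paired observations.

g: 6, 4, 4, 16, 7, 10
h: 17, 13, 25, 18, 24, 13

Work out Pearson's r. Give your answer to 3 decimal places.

-0.182

n = 6, Σg = 47, Σh = 110, Σg² = 473, Σh² = 2152, Σgh = 840
nΣgh − ΣgΣh = 5040 − 5170 = -130
nΣg² − (Σg)² = 2838 − 2209 = 629; nΣh² − (Σh)² = 12912 − 12100 = 812
r = -130 / √(629 × 812) = -130 / 714.6664 ≈ -0.182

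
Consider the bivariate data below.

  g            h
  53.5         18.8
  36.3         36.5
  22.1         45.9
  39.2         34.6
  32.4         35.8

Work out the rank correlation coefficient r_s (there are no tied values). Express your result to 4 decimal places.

-0.9000

Rank g: 5, 3, 1, 4, 2
Rank h: 1, 4, 5, 2, 3
d = rank(g) − rank(h): 4, -1, -4, 2, -1; Σd² = 38
ρ = 1 − 6Σd² / [n(n²−1)] = 1 − 6×38 / (5×24) = 1 − 228/120 ≈ -0.9000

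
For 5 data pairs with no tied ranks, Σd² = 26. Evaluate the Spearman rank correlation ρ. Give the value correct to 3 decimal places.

ρ = 1 − 6Σd² / [n(n²−1)] = 1 − 6×26 / (5×24)
  = 1 − 156/120 = 1 − 1.3000 ≈ -0.300

-0.300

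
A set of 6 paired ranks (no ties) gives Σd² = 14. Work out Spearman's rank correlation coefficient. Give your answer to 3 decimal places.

0.600

ρ = 1 − 6Σd² / [n(n²−1)] = 1 − 6×14 / (6×35)
  = 1 − 84/210 = 1 − 0.4000 ≈ 0.600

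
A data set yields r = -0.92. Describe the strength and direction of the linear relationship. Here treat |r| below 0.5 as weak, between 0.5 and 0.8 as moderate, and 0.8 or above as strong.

r = -0.92 < 0 so the relationship is negative.
|r| = 0.92, which falls in the strong range.

strong negative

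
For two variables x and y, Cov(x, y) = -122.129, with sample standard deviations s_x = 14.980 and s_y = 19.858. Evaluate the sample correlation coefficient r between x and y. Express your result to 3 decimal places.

-0.411

r = Cov(x,y) / (s_x · s_y) = -122.129 / (14.980 × 19.858)
  = -122.129 / 297.4728 ≈ -0.411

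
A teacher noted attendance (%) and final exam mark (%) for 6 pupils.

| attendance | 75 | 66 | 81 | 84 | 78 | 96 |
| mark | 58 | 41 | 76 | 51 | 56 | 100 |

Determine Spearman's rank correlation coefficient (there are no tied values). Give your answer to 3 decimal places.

Rank attendance: 2, 1, 4, 5, 3, 6
Rank mark: 4, 1, 5, 2, 3, 6
d = rank(attendance) − rank(mark): -2, 0, -1, 3, 0, 0; Σd² = 14
ρ = 1 − 6Σd² / [n(n²−1)] = 1 − 6×14 / (6×35) = 1 − 84/210 ≈ 0.600

0.600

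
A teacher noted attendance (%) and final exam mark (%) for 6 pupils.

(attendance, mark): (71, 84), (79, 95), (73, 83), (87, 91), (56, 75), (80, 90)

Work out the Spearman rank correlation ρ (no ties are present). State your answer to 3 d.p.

0.771

Rank attendance: 2, 4, 3, 6, 1, 5
Rank mark: 3, 6, 2, 5, 1, 4
d = rank(attendance) − rank(mark): -1, -2, 1, 1, 0, 1; Σd² = 8
ρ = 1 − 6Σd² / [n(n²−1)] = 1 − 6×8 / (6×35) = 1 − 48/210 ≈ 0.771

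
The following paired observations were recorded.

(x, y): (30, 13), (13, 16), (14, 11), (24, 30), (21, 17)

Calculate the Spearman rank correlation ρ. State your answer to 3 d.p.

0.200

Rank x: 5, 1, 2, 4, 3
Rank y: 2, 3, 1, 5, 4
d = rank(x) − rank(y): 3, -2, 1, -1, -1; Σd² = 16
ρ = 1 − 6Σd² / [n(n²−1)] = 1 − 6×16 / (5×24) = 1 − 96/120 ≈ 0.200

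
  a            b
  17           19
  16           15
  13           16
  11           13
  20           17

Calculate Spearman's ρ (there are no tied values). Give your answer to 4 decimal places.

Rank a: 4, 3, 2, 1, 5
Rank b: 5, 2, 3, 1, 4
d = rank(a) − rank(b): -1, 1, -1, 0, 1; Σd² = 4
ρ = 1 − 6Σd² / [n(n²−1)] = 1 − 6×4 / (5×24) = 1 − 24/120 ≈ 0.8000

0.8000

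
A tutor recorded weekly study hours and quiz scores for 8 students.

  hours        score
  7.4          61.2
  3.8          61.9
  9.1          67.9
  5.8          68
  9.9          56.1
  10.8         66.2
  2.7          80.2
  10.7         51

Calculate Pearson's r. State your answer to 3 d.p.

n = 8, Σx = 60.2, Σy = 512.5, Σx² = 522.08, Σy² = 33374.15, Σxy = 3732.98
nΣxy − ΣxΣy = 29863.84 − 30852.5 = -988.66
nΣx² − (Σx)² = 4176.64 − 3624.04 = 552.6; nΣy² − (Σy)² = 266993.2 − 262656.25 = 4336.95
r = -988.66 / √(552.6 × 4336.95) = -988.66 / 1548.0951 ≈ -0.639

-0.639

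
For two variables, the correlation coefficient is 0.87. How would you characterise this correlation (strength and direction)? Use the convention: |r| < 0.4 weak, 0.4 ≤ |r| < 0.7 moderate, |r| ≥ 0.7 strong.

strong positive

r = 0.87 > 0 so the relationship is positive.
|r| = 0.87, which falls in the strong range.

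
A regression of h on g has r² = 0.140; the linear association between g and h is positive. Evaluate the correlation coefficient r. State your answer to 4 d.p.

|r| = √0.140 = 0.3742
The association is positive, so r = 0.3742.

0.3742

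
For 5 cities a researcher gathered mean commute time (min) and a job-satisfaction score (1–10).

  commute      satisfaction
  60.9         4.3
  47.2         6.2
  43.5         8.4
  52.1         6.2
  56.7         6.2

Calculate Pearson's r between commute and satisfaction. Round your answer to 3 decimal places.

-0.875

n = 5, Σx = 260.4, Σy = 31.3, Σx² = 13758.2, Σy² = 204.37, Σxy = 1594.47
nΣxy − ΣxΣy = 7972.35 − 8150.52 = -178.17
nΣx² − (Σx)² = 68791 − 67808.16 = 982.84; nΣy² − (Σy)² = 1021.85 − 979.69 = 42.16
r = -178.17 / √(982.84 × 42.16) = -178.17 / 203.5597 ≈ -0.875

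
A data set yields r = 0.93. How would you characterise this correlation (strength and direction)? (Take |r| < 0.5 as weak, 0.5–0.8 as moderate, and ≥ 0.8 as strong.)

r = 0.93 > 0 so the relationship is positive.
|r| = 0.93, which falls in the strong range.

strong positive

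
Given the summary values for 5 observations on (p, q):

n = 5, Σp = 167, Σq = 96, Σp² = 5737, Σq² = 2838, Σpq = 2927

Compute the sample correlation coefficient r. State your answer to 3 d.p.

r = (nΣpq − ΣpΣq) / √[(nΣp² − (Σp)²)(nΣq² − (Σq)²)]
Numerator: 5×2927 − 167×96 = -1397
Denominator: √[(28685 − 27889)(14190 − 9216)] = √[796 × 4974] = 1989.8000
r = -1397 / 1989.8000 ≈ -0.702

-0.702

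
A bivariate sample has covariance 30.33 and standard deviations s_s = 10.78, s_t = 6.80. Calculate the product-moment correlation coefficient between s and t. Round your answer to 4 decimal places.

r = Cov(s,t) / (s_s · s_t) = 30.33 / (10.78 × 6.80)
  = 30.33 / 73.3040 ≈ 0.4138

0.4138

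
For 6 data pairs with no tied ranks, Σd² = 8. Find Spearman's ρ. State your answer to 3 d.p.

0.771

ρ = 1 − 6Σd² / [n(n²−1)] = 1 − 6×8 / (6×35)
  = 1 − 48/210 = 1 − 0.2286 ≈ 0.771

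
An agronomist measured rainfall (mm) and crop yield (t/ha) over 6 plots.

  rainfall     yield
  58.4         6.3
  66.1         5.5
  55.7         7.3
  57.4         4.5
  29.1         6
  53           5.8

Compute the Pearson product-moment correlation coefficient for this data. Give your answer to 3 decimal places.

n = 6, Σx = 319.7, Σy = 35.4, Σx² = 17832.83, Σy² = 213.12, Σxy = 1878.38
nΣxy − ΣxΣy = 11270.28 − 11317.38 = -47.1
nΣx² − (Σx)² = 106996.98 − 102208.09 = 4788.89; nΣy² − (Σy)² = 1278.72 − 1253.16 = 25.56
r = -47.1 / √(4788.89 × 25.56) = -47.1 / 349.8629 ≈ -0.135

-0.135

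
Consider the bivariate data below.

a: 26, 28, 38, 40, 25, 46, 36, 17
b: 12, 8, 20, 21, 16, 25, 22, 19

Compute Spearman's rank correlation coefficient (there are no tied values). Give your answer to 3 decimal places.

0.690

Rank a: 3, 4, 6, 7, 2, 8, 5, 1
Rank b: 2, 1, 5, 6, 3, 8, 7, 4
d = rank(a) − rank(b): 1, 3, 1, 1, -1, 0, -2, -3; Σd² = 26
ρ = 1 − 6Σd² / [n(n²−1)] = 1 − 6×26 / (8×63) = 1 − 156/504 ≈ 0.690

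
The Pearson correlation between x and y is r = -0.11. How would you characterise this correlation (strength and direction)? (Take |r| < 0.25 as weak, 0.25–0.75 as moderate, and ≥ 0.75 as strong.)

r = -0.11 < 0 so the relationship is negative.
|r| = 0.11, which falls in the weak range.

weak negative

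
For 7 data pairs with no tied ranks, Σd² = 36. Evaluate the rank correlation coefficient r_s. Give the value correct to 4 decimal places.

0.3571

ρ = 1 − 6Σd² / [n(n²−1)] = 1 − 6×36 / (7×48)
  = 1 − 216/336 = 1 − 0.64286 ≈ 0.3571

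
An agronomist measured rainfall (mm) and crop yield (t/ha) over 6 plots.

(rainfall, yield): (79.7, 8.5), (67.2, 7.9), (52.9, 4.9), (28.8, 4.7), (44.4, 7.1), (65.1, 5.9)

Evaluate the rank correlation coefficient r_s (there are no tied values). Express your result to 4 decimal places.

Rank rainfall: 6, 5, 3, 1, 2, 4
Rank yield: 6, 5, 2, 1, 4, 3
d = rank(rainfall) − rank(yield): 0, 0, 1, 0, -2, 1; Σd² = 6
ρ = 1 − 6Σd² / [n(n²−1)] = 1 − 6×6 / (6×35) = 1 − 36/210 ≈ 0.8286

0.8286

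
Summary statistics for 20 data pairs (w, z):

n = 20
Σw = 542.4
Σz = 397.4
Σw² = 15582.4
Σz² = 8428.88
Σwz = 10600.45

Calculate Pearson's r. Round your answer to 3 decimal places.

r = (nΣwz − ΣwΣz) / √[(nΣw² − (Σw)²)(nΣz² − (Σz)²)]
Numerator: 20×10600.45 − 542.4×397.4 = -3540.76
Denominator: √[(311648 − 294197.76)(168577.6 − 157926.76)] = √[17450.24 × 10650.84] = 13633.0376
r = -3540.76 / 13633.0376 ≈ -0.260

-0.260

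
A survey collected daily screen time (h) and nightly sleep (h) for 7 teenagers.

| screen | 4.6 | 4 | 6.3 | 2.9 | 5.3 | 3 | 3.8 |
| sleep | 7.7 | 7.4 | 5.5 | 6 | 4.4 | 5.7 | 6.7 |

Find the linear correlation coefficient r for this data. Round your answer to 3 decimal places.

n = 7, Σx = 29.9, Σy = 43.4, Σx² = 136.79, Σy² = 277.04, Σxy = 182.95
nΣxy − ΣxΣy = 1280.65 − 1297.66 = -17.01
nΣx² − (Σx)² = 957.53 − 894.01 = 63.52; nΣy² − (Σy)² = 1939.28 − 1883.56 = 55.72
r = -17.01 / √(63.52 × 55.72) = -17.01 / 59.4923 ≈ -0.286

-0.286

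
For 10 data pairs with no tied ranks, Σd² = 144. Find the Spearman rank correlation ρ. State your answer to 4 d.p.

0.1273

ρ = 1 − 6Σd² / [n(n²−1)] = 1 − 6×144 / (10×99)
  = 1 − 864/990 = 1 − 0.87273 ≈ 0.1273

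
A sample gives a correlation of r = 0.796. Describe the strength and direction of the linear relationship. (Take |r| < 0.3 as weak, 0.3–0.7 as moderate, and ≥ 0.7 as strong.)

strong positive

r = 0.796 > 0 so the relationship is positive.
|r| = 0.796, which falls in the strong range.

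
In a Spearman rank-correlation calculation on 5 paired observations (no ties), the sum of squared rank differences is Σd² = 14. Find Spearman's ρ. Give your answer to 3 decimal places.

0.300

ρ = 1 − 6Σd² / [n(n²−1)] = 1 − 6×14 / (5×24)
  = 1 − 84/120 = 1 − 0.7000 ≈ 0.300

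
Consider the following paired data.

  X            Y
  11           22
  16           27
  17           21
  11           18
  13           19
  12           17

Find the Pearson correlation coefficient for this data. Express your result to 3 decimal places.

0.571

n = 6, ΣX = 80, ΣY = 124, ΣX² = 1100, ΣY² = 2628, ΣXY = 1680
nΣXY − ΣXΣY = 10080 − 9920 = 160
nΣX² − (ΣX)² = 6600 − 6400 = 200; nΣY² − (ΣY)² = 15768 − 15376 = 392
r = 160 / √(200 × 392) = 160 / 280.0000 ≈ 0.571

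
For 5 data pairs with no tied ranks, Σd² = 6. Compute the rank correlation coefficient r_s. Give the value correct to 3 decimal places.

0.700

ρ = 1 − 6Σd² / [n(n²−1)] = 1 − 6×6 / (5×24)
  = 1 − 36/120 = 1 − 0.3000 ≈ 0.700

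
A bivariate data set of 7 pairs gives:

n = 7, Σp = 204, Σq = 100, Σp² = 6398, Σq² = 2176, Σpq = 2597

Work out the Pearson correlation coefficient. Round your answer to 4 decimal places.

-0.5454

r = (nΣpq − ΣpΣq) / √[(nΣp² − (Σp)²)(nΣq² − (Σq)²)]
Numerator: 7×2597 − 204×100 = -2221
Denominator: √[(44786 − 41616)(15232 − 10000)] = √[3170 × 5232] = 4072.5226
r = -2221 / 4072.5226 ≈ -0.5454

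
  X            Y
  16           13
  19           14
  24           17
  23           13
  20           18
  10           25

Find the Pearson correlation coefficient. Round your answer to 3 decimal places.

n = 6, ΣX = 112, ΣY = 100, ΣX² = 2222, ΣY² = 1772, ΣXY = 1791
nΣXY − ΣXΣY = 10746 − 11200 = -454
nΣX² − (ΣX)² = 13332 − 12544 = 788; nΣY² − (ΣY)² = 10632 − 10000 = 632
r = -454 / √(788 × 632) = -454 / 705.7025 ≈ -0.643

-0.643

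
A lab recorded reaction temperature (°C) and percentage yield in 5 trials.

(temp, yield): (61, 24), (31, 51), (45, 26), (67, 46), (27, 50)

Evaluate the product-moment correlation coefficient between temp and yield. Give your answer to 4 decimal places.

n = 5, Σx = 231, Σy = 197, Σx² = 11925, Σy² = 8469, Σxy = 8647
nΣxy − ΣxΣy = 43235 − 45507 = -2272
nΣx² − (Σx)² = 59625 − 53361 = 6264; nΣy² − (Σy)² = 42345 − 38809 = 3536
r = -2272 / √(6264 × 3536) = -2272 / 4706.3260 ≈ -0.4828

-0.4828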